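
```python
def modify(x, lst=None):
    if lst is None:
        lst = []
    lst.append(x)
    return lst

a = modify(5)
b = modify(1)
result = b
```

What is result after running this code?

Step 1: None default with guard creates a NEW list each call.
Step 2: a = [5] (fresh list). b = [1] (another fresh list).
Step 3: result = [1] (this is the fix for mutable default)

The answer is [1].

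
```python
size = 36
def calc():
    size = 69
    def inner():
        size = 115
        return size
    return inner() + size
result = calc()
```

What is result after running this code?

Step 1: calc() has local size = 69. inner() has local size = 115.
Step 2: inner() returns its local size = 115.
Step 3: calc() returns 115 + its own size (69) = 184

The answer is 184.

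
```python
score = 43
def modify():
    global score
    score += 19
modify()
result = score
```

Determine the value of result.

Step 1: score = 43 globally.
Step 2: modify() modifies global score: score += 19 = 62.
Step 3: result = 62

The answer is 62.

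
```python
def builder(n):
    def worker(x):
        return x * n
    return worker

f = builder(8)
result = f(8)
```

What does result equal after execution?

Step 1: builder(8) creates a closure capturing n = 8.
Step 2: f(8) computes 8 * 8 = 64.
Step 3: result = 64

The answer is 64.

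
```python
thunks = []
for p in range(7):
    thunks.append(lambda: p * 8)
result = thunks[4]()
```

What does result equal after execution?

Step 1: All lambdas reference the same variable p (late binding).
Step 2: After the loop, p = 6. Every lambda returns p * 8.
Step 3: thunks[4]() = 6 * 8 = 48

The answer is 48.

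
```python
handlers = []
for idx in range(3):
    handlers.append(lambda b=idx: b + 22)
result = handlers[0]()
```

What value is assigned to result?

Step 1: Default argument b=idx captures idx's value at definition time.
Step 2: handlers[0] was defined when idx = 0, so b defaults to 0.
Step 3: result = 0 + 22 = 22 (default arg fixes the late binding issue)

The answer is 22.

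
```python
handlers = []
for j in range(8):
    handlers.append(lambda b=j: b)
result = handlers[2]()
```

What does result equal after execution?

Step 1: Default argument b=j captures j's value at each iteration.
Step 2: handlers[2] captured b = 2 when j was 2.
Step 3: result = 2

The answer is 2.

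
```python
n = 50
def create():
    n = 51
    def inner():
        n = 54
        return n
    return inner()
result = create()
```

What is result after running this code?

Step 1: Three scopes define n: global (50), create (51), inner (54).
Step 2: inner() has its own local n = 54, which shadows both enclosing and global.
Step 3: result = 54 (local wins in LEGB)

The answer is 54.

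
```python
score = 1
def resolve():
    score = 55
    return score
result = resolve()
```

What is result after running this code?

Step 1: Global score = 1.
Step 2: resolve() creates local score = 55, shadowing the global.
Step 3: Returns local score = 55. result = 55

The answer is 55.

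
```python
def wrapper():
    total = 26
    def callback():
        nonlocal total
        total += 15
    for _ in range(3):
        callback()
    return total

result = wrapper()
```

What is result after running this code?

Step 1: total = 26.
Step 2: callback() is called 3 times in a loop, each adding 15 via nonlocal.
Step 3: total = 26 + 15 * 3 = 71

The answer is 71.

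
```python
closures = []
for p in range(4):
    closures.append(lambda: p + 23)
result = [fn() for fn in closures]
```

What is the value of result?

Step 1: All lambdas capture p by reference. After the loop, p = 3.
Step 2: Each call returns 3 + 23 = 26.
Step 3: result = [26, 26, 26, 26]

The answer is [26, 26, 26, 26].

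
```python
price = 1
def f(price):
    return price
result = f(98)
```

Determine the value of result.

Step 1: Global price = 1.
Step 2: f(98) takes parameter price = 98, which shadows the global.
Step 3: result = 98

The answer is 98.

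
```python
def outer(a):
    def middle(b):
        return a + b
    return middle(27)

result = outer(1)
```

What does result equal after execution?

Step 1: outer(1) passes a = 1.
Step 2: middle(27) has b = 27, reads a = 1 from enclosing.
Step 3: result = 1 + 27 = 28

The answer is 28.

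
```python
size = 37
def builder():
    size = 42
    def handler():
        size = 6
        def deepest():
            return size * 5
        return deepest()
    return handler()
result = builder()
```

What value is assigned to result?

Step 1: deepest() looks up size through LEGB: not local, finds size = 6 in enclosing handler().
Step 2: Returns 6 * 5 = 30.
Step 3: result = 30

The answer is 30.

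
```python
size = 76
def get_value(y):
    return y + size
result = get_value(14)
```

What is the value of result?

Step 1: size = 76 is defined globally.
Step 2: get_value(14) uses parameter y = 14 and looks up size from global scope = 76.
Step 3: result = 14 + 76 = 90

The answer is 90.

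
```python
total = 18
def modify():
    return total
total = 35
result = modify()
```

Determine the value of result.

Step 1: total is first set to 18, then reassigned to 35.
Step 2: modify() is called after the reassignment, so it looks up the current global total = 35.
Step 3: result = 35

The answer is 35.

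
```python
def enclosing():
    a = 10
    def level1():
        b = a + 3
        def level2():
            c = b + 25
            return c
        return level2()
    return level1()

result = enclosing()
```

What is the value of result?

Step 1: a = 10. b = a + 3 = 13.
Step 2: c = b + 25 = 13 + 25 = 38.
Step 3: result = 38

The answer is 38.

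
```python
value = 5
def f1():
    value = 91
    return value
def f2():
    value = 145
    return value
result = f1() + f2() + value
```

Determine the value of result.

Step 1: Each function shadows global value with its own local.
Step 2: f1() returns 91, f2() returns 145.
Step 3: Global value = 5 is unchanged. result = 91 + 145 + 5 = 241

The answer is 241.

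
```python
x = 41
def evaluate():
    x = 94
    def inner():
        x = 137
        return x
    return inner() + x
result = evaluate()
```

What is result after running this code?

Step 1: evaluate() has local x = 94. inner() has local x = 137.
Step 2: inner() returns its local x = 137.
Step 3: evaluate() returns 137 + its own x (94) = 231

The answer is 231.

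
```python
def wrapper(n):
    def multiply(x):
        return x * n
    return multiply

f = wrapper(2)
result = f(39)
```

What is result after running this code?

Step 1: wrapper(2) returns multiply closure with n = 2.
Step 2: f(39) computes 39 * 2 = 78.
Step 3: result = 78

The answer is 78.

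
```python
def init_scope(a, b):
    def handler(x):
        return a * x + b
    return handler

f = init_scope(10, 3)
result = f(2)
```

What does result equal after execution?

Step 1: init_scope(10, 3) captures a = 10, b = 3.
Step 2: f(2) computes 10 * 2 + 3 = 23.
Step 3: result = 23

The answer is 23.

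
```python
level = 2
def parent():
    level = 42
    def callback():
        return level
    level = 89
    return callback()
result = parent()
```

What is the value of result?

Step 1: parent() sets level = 42, then later level = 89.
Step 2: callback() is called after level is reassigned to 89. Closures capture variables by reference, not by value.
Step 3: result = 89

The answer is 89.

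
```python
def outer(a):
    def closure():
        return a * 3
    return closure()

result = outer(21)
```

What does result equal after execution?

Step 1: outer(21) binds parameter a = 21.
Step 2: closure() accesses a = 21 from enclosing scope.
Step 3: result = 21 * 3 = 63

The answer is 63.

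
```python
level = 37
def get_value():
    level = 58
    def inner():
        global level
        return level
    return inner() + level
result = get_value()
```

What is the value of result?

Step 1: Global level = 37. get_value() shadows with local level = 58.
Step 2: inner() uses global keyword, so inner() returns global level = 37.
Step 3: get_value() returns 37 + 58 = 95

The answer is 95.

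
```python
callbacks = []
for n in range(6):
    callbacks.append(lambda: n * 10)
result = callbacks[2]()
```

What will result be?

Step 1: All lambdas reference the same variable n (late binding).
Step 2: After the loop, n = 5. Every lambda returns n * 10.
Step 3: callbacks[2]() = 5 * 10 = 50

The answer is 50.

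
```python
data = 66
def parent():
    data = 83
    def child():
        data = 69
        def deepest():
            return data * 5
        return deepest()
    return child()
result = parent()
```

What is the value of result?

Step 1: deepest() looks up data through LEGB: not local, finds data = 69 in enclosing child().
Step 2: Returns 69 * 5 = 345.
Step 3: result = 345

The answer is 345.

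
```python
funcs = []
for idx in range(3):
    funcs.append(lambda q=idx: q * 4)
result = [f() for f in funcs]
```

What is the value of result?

Step 1: Default arg q=idx captures idx at each iteration.
Step 2: funcs[k] has q defaulting to k, returns k * 4.
Step 3: result = [0, 4, 8]

The answer is [0, 4, 8].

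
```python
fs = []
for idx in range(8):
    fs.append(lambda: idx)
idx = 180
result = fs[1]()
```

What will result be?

Step 1: Lambdas capture the variable idx by reference, not by value.
Step 2: After the loop, idx is reassigned to 180.
Step 3: fs[1]() looks up the current idx = 180. result = 180

The answer is 180.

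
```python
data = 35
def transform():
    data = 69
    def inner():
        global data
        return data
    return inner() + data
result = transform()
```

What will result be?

Step 1: Global data = 35. transform() shadows with local data = 69.
Step 2: inner() uses global keyword, so inner() returns global data = 35.
Step 3: transform() returns 35 + 69 = 104

The answer is 104.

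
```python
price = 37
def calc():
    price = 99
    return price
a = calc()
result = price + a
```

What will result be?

Step 1: Global price = 37. calc() returns local price = 99.
Step 2: a = 99. Global price still = 37.
Step 3: result = 37 + 99 = 136

The answer is 136.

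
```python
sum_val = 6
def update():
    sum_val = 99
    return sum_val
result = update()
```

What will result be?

Step 1: Global sum_val = 6.
Step 2: update() creates local sum_val = 99, shadowing the global.
Step 3: Returns local sum_val = 99. result = 99

The answer is 99.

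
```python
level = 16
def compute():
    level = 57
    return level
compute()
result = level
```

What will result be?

Step 1: Global level = 16.
Step 2: compute() creates local level = 57 (shadow, not modification).
Step 3: After compute() returns, global level is unchanged. result = 16

The answer is 16.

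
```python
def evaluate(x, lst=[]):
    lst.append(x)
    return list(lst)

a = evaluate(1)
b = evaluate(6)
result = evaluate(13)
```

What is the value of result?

Step 1: Default list is shared. list() creates copies for return values.
Step 2: Internal list grows: [1] -> [1, 6] -> [1, 6, 13].
Step 3: result = [1, 6, 13]

The answer is [1, 6, 13].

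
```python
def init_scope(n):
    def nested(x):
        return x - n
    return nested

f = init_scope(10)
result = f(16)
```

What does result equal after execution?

Step 1: init_scope(10) creates a closure capturing n = 10.
Step 2: f(16) computes 16 - 10 = 6.
Step 3: result = 6

The answer is 6.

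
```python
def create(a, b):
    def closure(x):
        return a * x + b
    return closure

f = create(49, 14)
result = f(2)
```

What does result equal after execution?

Step 1: create(49, 14) captures a = 49, b = 14.
Step 2: f(2) computes 49 * 2 + 14 = 112.
Step 3: result = 112

The answer is 112.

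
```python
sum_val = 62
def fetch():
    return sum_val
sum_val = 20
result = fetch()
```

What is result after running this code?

Step 1: sum_val is first set to 62, then reassigned to 20.
Step 2: fetch() is called after the reassignment, so it looks up the current global sum_val = 20.
Step 3: result = 20

The answer is 20.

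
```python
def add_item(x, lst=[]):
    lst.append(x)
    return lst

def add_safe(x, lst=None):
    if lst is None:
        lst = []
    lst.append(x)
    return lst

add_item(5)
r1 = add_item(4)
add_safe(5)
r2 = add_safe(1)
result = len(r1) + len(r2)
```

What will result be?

Step 1: add_item shares mutable default: after 2 calls, lst = [5, 4], len = 2.
Step 2: add_safe creates fresh list each time: r2 = [1], len = 1.
Step 3: result = 2 + 1 = 3

The answer is 3.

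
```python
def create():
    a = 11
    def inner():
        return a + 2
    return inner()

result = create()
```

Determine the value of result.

Step 1: create() defines a = 11.
Step 2: inner() reads a = 11 from enclosing scope, returns 11 + 2 = 13.
Step 3: result = 13

The answer is 13.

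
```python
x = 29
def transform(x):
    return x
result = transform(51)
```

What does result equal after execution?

Step 1: Global x = 29.
Step 2: transform(51) takes parameter x = 51, which shadows the global.
Step 3: result = 51

The answer is 51.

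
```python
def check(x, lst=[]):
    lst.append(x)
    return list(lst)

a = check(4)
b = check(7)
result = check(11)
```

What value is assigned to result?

Step 1: Default list is shared. list() creates copies for return values.
Step 2: Internal list grows: [4] -> [4, 7] -> [4, 7, 11].
Step 3: result = [4, 7, 11]

The answer is [4, 7, 11].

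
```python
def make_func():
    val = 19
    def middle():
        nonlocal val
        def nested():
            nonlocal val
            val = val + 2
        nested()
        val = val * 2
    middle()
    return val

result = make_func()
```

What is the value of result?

Step 1: val = 19.
Step 2: nested() adds 2: val = 19 + 2 = 21.
Step 3: middle() doubles: val = 21 * 2 = 42.
Step 4: result = 42

The answer is 42.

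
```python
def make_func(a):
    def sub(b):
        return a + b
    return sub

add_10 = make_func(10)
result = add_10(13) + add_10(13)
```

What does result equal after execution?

Step 1: add_10 captures a = 10.
Step 2: add_10(13) = 10 + 13 = 23, called twice.
Step 3: result = 23 + 23 = 46

The answer is 46.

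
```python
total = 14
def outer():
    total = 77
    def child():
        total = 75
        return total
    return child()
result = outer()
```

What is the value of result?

Step 1: Three scopes define total: global (14), outer (77), child (75).
Step 2: child() has its own local total = 75, which shadows both enclosing and global.
Step 3: result = 75 (local wins in LEGB)

The answer is 75.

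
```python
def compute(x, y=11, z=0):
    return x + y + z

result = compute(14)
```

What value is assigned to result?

Step 1: compute(14) uses defaults y = 11, z = 0.
Step 2: Returns 14 + 11 + 0 = 25.
Step 3: result = 25

The answer is 25.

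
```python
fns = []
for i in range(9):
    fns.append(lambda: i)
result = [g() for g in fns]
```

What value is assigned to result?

Step 1: All 9 lambdas share the same variable i.
Step 2: After the loop, i = 8.
Step 3: Each call returns 8. result = [8, 8, 8, 8, 8, 8, 8, 8, 8]

The answer is [8, 8, 8, 8, 8, 8, 8, 8, 8].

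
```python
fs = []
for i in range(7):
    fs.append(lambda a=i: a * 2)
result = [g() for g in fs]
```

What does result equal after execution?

Step 1: Default arg a=i captures i at each iteration.
Step 2: fs[k] has a defaulting to k, returns k * 2.
Step 3: result = [0, 2, 4, 6, 8, 10, 12]

The answer is [0, 2, 4, 6, 8, 10, 12].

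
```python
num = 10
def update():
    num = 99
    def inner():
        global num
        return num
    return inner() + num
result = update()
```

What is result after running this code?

Step 1: Global num = 10. update() shadows with local num = 99.
Step 2: inner() uses global keyword, so inner() returns global num = 10.
Step 3: update() returns 10 + 99 = 109

The answer is 109.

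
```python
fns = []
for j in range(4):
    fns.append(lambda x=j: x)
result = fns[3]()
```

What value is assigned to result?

Step 1: Default argument x=j captures j's value at each iteration.
Step 2: fns[3] captured x = 3 when j was 3.
Step 3: result = 3

The answer is 3.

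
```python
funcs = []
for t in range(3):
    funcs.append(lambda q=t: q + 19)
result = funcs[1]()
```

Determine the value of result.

Step 1: Default argument q=t captures t's value at definition time.
Step 2: funcs[1] was defined when t = 1, so q defaults to 1.
Step 3: result = 1 + 19 = 20 (default arg fixes the late binding issue)

The answer is 20.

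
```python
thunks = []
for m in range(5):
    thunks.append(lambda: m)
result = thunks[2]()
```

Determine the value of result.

Step 1: The loop creates 5 lambdas, all referencing the same variable m.
Step 2: After the loop, m = 4 (final value).
Step 3: thunks[2]() looks up m at call time and finds 4. This is the late binding gotcha. result = 4

The answer is 4.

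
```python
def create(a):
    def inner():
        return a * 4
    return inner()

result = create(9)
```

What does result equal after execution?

Step 1: create(9) binds parameter a = 9.
Step 2: inner() accesses a = 9 from enclosing scope.
Step 3: result = 9 * 4 = 36

The answer is 36.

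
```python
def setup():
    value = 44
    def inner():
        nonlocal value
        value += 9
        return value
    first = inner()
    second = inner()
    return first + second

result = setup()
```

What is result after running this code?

Step 1: value starts at 44.
Step 2: First call: value = 44 + 9 = 53, returns 53.
Step 3: Second call: value = 53 + 9 = 62, returns 62.
Step 4: result = 53 + 62 = 115

The answer is 115.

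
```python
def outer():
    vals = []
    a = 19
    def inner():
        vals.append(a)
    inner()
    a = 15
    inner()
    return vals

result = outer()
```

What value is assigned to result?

Step 1: a = 19. inner() appends current a to vals.
Step 2: First inner(): appends 19. Then a = 15.
Step 3: Second inner(): appends 15 (closure sees updated a). result = [19, 15]

The answer is [19, 15].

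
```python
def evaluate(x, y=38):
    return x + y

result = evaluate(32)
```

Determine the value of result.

Step 1: evaluate(32) uses default y = 38.
Step 2: Returns 32 + 38 = 70.
Step 3: result = 70

The answer is 70.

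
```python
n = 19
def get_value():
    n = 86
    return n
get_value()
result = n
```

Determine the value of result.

Step 1: n = 19 globally.
Step 2: get_value() creates a LOCAL n = 86 (no global keyword!).
Step 3: The global n is unchanged. result = 19

The answer is 19.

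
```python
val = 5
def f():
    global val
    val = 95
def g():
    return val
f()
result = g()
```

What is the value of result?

Step 1: val = 5.
Step 2: f() sets global val = 95.
Step 3: g() reads global val = 95. result = 95

The answer is 95.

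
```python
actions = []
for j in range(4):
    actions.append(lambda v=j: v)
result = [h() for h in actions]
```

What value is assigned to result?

Step 1: Default arg v=j captures j at each iteration.
Step 2: Each lambda has its own default: 0, 1, ..., 3.
Step 3: result = [0, 1, 2, 3]

The answer is [0, 1, 2, 3].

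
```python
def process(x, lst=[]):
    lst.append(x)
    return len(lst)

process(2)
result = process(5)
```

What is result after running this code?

Step 1: Mutable default list persists between calls.
Step 2: First call: lst = [2], len = 1. Second call: lst = [2, 5], len = 2.
Step 3: result = 2

The answer is 2.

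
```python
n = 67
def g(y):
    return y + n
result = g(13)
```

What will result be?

Step 1: n = 67 is defined globally.
Step 2: g(13) uses parameter y = 13 and looks up n from global scope = 67.
Step 3: result = 13 + 67 = 80

The answer is 80.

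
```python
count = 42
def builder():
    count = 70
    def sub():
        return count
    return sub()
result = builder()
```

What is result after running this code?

Step 1: count = 42 globally, but builder() defines count = 70 locally.
Step 2: sub() looks up count. Not in local scope, so checks enclosing scope (builder) and finds count = 70.
Step 3: result = 70

The answer is 70.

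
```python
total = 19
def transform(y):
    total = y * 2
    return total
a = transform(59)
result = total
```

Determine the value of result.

Step 1: Global total = 19.
Step 2: transform(59) creates local total = 59 * 2 = 118.
Step 3: Global total unchanged because no global keyword. result = 19

The answer is 19.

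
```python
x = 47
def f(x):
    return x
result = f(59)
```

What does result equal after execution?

Step 1: Global x = 47.
Step 2: f(59) takes parameter x = 59, which shadows the global.
Step 3: result = 59

The answer is 59.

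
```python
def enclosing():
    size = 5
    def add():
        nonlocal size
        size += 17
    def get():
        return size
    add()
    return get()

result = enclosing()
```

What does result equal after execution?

Step 1: size = 5. add() modifies it via nonlocal, get() reads it.
Step 2: add() makes size = 5 + 17 = 22.
Step 3: get() returns 22. result = 22

The answer is 22.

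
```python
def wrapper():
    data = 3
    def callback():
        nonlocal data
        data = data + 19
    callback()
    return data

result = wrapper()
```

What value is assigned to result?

Step 1: wrapper() sets data = 3.
Step 2: callback() uses nonlocal to modify data in wrapper's scope: data = 3 + 19 = 22.
Step 3: wrapper() returns the modified data = 22

The answer is 22.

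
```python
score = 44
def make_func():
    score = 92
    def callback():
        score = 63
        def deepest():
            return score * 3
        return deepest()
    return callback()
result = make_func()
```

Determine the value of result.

Step 1: deepest() looks up score through LEGB: not local, finds score = 63 in enclosing callback().
Step 2: Returns 63 * 3 = 189.
Step 3: result = 189

The answer is 189.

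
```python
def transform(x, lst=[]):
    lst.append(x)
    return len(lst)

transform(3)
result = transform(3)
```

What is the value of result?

Step 1: Mutable default list persists between calls.
Step 2: First call: lst = [3], len = 1. Second call: lst = [3, 3], len = 2.
Step 3: result = 2

The answer is 2.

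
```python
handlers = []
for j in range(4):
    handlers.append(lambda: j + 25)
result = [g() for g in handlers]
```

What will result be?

Step 1: All lambdas capture j by reference. After the loop, j = 3.
Step 2: Each call returns 3 + 25 = 28.
Step 3: result = [28, 28, 28, 28]

The answer is [28, 28, 28, 28].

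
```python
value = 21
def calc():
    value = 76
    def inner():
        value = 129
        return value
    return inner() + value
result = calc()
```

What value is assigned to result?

Step 1: calc() has local value = 76. inner() has local value = 129.
Step 2: inner() returns its local value = 129.
Step 3: calc() returns 129 + its own value (76) = 205

The answer is 205.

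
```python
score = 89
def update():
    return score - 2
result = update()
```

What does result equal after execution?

Step 1: score = 89 is defined globally.
Step 2: update() looks up score from global scope = 89, then computes 89 - 2 = 87.
Step 3: result = 87

The answer is 87.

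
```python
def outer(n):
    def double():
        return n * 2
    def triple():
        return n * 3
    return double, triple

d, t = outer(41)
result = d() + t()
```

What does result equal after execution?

Step 1: Both closures capture the same n = 41.
Step 2: d() = 41 * 2 = 82, t() = 41 * 3 = 123.
Step 3: result = 82 + 123 = 205

The answer is 205.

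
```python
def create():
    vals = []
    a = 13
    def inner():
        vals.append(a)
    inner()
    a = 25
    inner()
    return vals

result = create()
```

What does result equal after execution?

Step 1: a = 13. inner() appends current a to vals.
Step 2: First inner(): appends 13. Then a = 25.
Step 3: Second inner(): appends 25 (closure sees updated a). result = [13, 25]

The answer is [13, 25].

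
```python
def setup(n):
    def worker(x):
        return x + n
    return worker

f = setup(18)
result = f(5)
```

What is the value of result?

Step 1: setup(18) creates a closure that captures n = 18.
Step 2: f(5) calls the closure with x = 5, returning 5 + 18 = 23.
Step 3: result = 23

The answer is 23.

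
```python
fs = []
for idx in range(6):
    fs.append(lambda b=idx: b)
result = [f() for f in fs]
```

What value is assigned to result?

Step 1: Default arg b=idx captures idx at each iteration.
Step 2: Each lambda has its own default: 0, 1, ..., 5.
Step 3: result = [0, 1, 2, 3, 4, 5]

The answer is [0, 1, 2, 3, 4, 5].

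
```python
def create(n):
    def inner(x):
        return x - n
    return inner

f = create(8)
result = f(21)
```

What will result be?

Step 1: create(8) creates a closure capturing n = 8.
Step 2: f(21) computes 21 - 8 = 13.
Step 3: result = 13

The answer is 13.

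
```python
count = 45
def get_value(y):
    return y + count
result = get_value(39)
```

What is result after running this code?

Step 1: count = 45 is defined globally.
Step 2: get_value(39) uses parameter y = 39 and looks up count from global scope = 45.
Step 3: result = 39 + 45 = 84

The answer is 84.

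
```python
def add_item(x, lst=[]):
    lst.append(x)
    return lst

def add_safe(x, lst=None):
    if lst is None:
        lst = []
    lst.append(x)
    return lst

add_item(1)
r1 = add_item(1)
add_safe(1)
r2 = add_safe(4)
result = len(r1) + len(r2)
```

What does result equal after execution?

Step 1: add_item shares mutable default: after 2 calls, lst = [1, 1], len = 2.
Step 2: add_safe creates fresh list each time: r2 = [4], len = 1.
Step 3: result = 2 + 1 = 3

The answer is 3.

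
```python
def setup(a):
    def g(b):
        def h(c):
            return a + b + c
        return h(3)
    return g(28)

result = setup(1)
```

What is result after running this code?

Step 1: a = 1, b = 28, c = 3 across three nested scopes.
Step 2: h() accesses all three via LEGB rule.
Step 3: result = 1 + 28 + 3 = 32

The answer is 32.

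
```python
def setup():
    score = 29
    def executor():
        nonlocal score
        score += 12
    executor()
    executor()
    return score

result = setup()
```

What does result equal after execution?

Step 1: score starts at 29.
Step 2: executor() is called 2 times, each adding 12.
Step 3: score = 29 + 12 * 2 = 53

The answer is 53.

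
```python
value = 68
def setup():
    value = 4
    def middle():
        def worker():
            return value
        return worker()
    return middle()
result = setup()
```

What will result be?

Step 1: setup() defines value = 4. middle() and worker() have no local value.
Step 2: worker() checks local (none), enclosing middle() (none), enclosing setup() and finds value = 4.
Step 3: result = 4

The answer is 4.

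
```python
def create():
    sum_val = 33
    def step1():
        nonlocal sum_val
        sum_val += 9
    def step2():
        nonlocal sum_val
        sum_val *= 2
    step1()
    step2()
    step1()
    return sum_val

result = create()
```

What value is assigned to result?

Step 1: sum_val = 33.
Step 2: step1(): sum_val = 33 + 9 = 42.
Step 3: step2(): sum_val = 42 * 2 = 84.
Step 4: step1(): sum_val = 84 + 9 = 93. result = 93

The answer is 93.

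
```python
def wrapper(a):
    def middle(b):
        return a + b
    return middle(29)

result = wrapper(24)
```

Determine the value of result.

Step 1: wrapper(24) passes a = 24.
Step 2: middle(29) has b = 29, reads a = 24 from enclosing.
Step 3: result = 24 + 29 = 53

The answer is 53.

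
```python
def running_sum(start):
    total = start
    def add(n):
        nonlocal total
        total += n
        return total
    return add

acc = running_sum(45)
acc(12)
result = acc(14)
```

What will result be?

Step 1: running_sum(45) creates closure with total = 45.
Step 2: First acc(12): total = 45 + 12 = 57.
Step 3: Second acc(14): total = 57 + 14 = 71. result = 71

The answer is 71.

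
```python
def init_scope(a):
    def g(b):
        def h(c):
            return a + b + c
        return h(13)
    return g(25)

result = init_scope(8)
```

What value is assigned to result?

Step 1: a = 8, b = 25, c = 13 across three nested scopes.
Step 2: h() accesses all three via LEGB rule.
Step 3: result = 8 + 25 + 13 = 46

The answer is 46.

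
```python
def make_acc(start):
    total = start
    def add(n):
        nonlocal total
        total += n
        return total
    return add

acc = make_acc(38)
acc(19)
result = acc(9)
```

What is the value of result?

Step 1: make_acc(38) creates closure with total = 38.
Step 2: First acc(19): total = 38 + 19 = 57.
Step 3: Second acc(9): total = 57 + 9 = 66. result = 66

The answer is 66.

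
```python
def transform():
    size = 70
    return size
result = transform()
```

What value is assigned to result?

Step 1: transform() defines size = 70 in its local scope.
Step 2: return size finds the local variable size = 70.
Step 3: result = 70

The answer is 70.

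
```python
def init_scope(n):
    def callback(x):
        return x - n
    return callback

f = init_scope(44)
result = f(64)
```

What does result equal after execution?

Step 1: init_scope(44) creates a closure capturing n = 44.
Step 2: f(64) computes 64 - 44 = 20.
Step 3: result = 20

The answer is 20.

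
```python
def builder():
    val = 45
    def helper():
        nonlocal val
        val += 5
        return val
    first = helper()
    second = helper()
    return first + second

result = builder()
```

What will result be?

Step 1: val starts at 45.
Step 2: First call: val = 45 + 5 = 50, returns 50.
Step 3: Second call: val = 50 + 5 = 55, returns 55.
Step 4: result = 50 + 55 = 105

The answer is 105.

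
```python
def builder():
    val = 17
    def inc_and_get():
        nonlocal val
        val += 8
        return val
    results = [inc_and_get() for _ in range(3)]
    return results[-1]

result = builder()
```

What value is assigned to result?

Step 1: val = 17.
Step 2: Three calls to inc_and_get(), each adding 8.
Step 3: Last value = 17 + 8 * 3 = 41

The answer is 41.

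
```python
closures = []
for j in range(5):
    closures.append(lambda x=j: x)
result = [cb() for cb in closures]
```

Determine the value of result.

Step 1: Default arg x=j captures j at each iteration.
Step 2: Each lambda has its own default: 0, 1, ..., 4.
Step 3: result = [0, 1, 2, 3, 4]

The answer is [0, 1, 2, 3, 4].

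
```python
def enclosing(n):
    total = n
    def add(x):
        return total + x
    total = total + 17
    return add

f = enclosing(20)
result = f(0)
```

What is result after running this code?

Step 1: enclosing(20) sets total = 20, then total = 20 + 17 = 37.
Step 2: Closures capture by reference, so add sees total = 37.
Step 3: f(0) returns 37 + 0 = 37

The answer is 37.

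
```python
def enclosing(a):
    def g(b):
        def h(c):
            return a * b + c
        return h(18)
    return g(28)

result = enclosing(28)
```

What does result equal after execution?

Step 1: a = 28, b = 28, c = 18.
Step 2: h() computes a * b + c = 28 * 28 + 18 = 802.
Step 3: result = 802

The answer is 802.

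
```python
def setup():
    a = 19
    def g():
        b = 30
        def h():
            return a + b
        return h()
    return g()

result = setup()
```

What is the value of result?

Step 1: setup() defines a = 19. g() defines b = 30.
Step 2: h() accesses both from enclosing scopes: a = 19, b = 30.
Step 3: result = 19 + 30 = 49

The answer is 49.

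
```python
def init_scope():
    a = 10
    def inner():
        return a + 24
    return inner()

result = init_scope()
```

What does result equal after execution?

Step 1: init_scope() defines a = 10.
Step 2: inner() reads a = 10 from enclosing scope, returns 10 + 24 = 34.
Step 3: result = 34

The answer is 34.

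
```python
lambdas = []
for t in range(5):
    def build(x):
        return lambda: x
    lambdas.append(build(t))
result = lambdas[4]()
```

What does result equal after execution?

Step 1: build(t) creates a new scope capturing x = t at call time.
Step 2: lambdas[4] = build(4), so its lambda captures x = 4.
Step 3: result = 4 (closure factory fixes late binding)

The answer is 4.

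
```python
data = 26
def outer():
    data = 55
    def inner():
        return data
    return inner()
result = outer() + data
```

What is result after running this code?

Step 1: Global data = 26. outer() shadows with data = 55.
Step 2: inner() returns enclosing data = 55. outer() = 55.
Step 3: result = 55 + global data (26) = 81

The answer is 81.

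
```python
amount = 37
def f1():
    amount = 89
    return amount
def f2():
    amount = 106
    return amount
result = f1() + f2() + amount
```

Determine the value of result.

Step 1: Each function shadows global amount with its own local.
Step 2: f1() returns 89, f2() returns 106.
Step 3: Global amount = 37 is unchanged. result = 89 + 106 + 37 = 232

The answer is 232.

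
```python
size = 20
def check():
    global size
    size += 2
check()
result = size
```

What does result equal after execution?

Step 1: size = 20 globally.
Step 2: check() modifies global size: size += 2 = 22.
Step 3: result = 22

The answer is 22.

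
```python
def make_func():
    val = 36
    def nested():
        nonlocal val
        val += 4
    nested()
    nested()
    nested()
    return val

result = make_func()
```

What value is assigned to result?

Step 1: val starts at 36.
Step 2: nested() is called 3 times, each adding 4.
Step 3: val = 36 + 4 * 3 = 48

The answer is 48.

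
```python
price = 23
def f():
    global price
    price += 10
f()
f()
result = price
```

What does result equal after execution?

Step 1: price = 23.
Step 2: First f(): price = 23 + 10 = 33.
Step 3: Second f(): price = 33 + 10 = 43. result = 43

The answer is 43.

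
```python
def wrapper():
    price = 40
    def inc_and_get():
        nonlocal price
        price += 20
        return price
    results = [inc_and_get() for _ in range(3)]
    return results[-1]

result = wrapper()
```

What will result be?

Step 1: price = 40.
Step 2: Three calls to inc_and_get(), each adding 20.
Step 3: Last value = 40 + 20 * 3 = 100

The answer is 100.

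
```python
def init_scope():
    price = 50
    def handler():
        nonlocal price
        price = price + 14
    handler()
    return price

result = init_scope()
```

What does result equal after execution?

Step 1: init_scope() sets price = 50.
Step 2: handler() uses nonlocal to modify price in init_scope's scope: price = 50 + 14 = 64.
Step 3: init_scope() returns the modified price = 64

The answer is 64.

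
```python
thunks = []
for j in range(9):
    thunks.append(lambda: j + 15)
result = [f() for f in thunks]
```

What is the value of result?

Step 1: All lambdas capture j by reference. After the loop, j = 8.
Step 2: Each call returns 8 + 15 = 23.
Step 3: result = [23, 23, 23, 23, 23, 23, 23, 23, 23]

The answer is [23, 23, 23, 23, 23, 23, 23, 23, 23].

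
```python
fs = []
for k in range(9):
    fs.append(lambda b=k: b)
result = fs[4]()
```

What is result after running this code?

Step 1: Default argument b=k captures k's value at each iteration.
Step 2: fs[4] captured b = 4 when k was 4.
Step 3: result = 4

The answer is 4.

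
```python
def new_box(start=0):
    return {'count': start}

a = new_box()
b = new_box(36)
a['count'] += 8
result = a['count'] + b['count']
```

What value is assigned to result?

Step 1: new_box() returns a new dict each call (immutable default 0).
Step 2: a = {'count': 0}, b = {'count': 36}.
Step 3: a['count'] += 8 = 8. result = 8 + 36 = 44

The answer is 44.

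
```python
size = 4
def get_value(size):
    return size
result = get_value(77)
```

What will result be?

Step 1: Global size = 4.
Step 2: get_value(77) takes parameter size = 77, which shadows the global.
Step 3: result = 77

The answer is 77.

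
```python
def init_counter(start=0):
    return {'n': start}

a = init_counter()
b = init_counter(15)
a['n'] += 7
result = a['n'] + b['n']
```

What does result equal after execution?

Step 1: init_counter() returns a new dict each call (immutable default 0).
Step 2: a = {'n': 0}, b = {'n': 15}.
Step 3: a['n'] += 7 = 7. result = 7 + 15 = 22

The answer is 22.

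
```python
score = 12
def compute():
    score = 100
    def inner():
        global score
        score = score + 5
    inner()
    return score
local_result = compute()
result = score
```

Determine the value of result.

Step 1: Global score = 12. compute() creates local score = 100.
Step 2: inner() declares global score and adds 5: global score = 12 + 5 = 17.
Step 3: compute() returns its local score = 100 (unaffected by inner).
Step 4: result = global score = 17

The answer is 17.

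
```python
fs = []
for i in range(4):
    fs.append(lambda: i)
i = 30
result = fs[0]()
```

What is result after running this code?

Step 1: Lambdas capture the variable i by reference, not by value.
Step 2: After the loop, i is reassigned to 30.
Step 3: fs[0]() looks up the current i = 30. result = 30

The answer is 30.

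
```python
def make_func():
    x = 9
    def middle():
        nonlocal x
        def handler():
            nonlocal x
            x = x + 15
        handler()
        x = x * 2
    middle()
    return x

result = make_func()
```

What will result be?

Step 1: x = 9.
Step 2: handler() adds 15: x = 9 + 15 = 24.
Step 3: middle() doubles: x = 24 * 2 = 48.
Step 4: result = 48

The answer is 48.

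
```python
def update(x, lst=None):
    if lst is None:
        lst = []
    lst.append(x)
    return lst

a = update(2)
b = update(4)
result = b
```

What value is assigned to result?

Step 1: None default with guard creates a NEW list each call.
Step 2: a = [2] (fresh list). b = [4] (another fresh list).
Step 3: result = [4] (this is the fix for mutable default)

The answer is [4].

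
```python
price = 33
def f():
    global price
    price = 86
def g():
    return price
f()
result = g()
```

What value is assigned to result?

Step 1: price = 33.
Step 2: f() sets global price = 86.
Step 3: g() reads global price = 86. result = 86

The answer is 86.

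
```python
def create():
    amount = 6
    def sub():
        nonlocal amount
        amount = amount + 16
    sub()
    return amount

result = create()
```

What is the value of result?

Step 1: create() sets amount = 6.
Step 2: sub() uses nonlocal to modify amount in create's scope: amount = 6 + 16 = 22.
Step 3: create() returns the modified amount = 22

The answer is 22.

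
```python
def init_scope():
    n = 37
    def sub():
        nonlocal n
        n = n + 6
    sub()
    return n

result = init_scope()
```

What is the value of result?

Step 1: init_scope() sets n = 37.
Step 2: sub() uses nonlocal to modify n in init_scope's scope: n = 37 + 6 = 43.
Step 3: init_scope() returns the modified n = 43

The answer is 43.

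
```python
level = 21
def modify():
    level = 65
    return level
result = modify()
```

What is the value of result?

Step 1: Global level = 21.
Step 2: modify() creates local level = 65, shadowing the global.
Step 3: Returns local level = 65. result = 65

The answer is 65.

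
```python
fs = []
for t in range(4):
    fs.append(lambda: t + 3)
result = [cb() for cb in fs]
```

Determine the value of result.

Step 1: All lambdas capture t by reference. After the loop, t = 3.
Step 2: Each call returns 3 + 3 = 6.
Step 3: result = [6, 6, 6, 6]

The answer is [6, 6, 6, 6].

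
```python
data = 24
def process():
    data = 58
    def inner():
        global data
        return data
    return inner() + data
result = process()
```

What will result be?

Step 1: Global data = 24. process() shadows with local data = 58.
Step 2: inner() uses global keyword, so inner() returns global data = 24.
Step 3: process() returns 24 + 58 = 82

The answer is 82.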